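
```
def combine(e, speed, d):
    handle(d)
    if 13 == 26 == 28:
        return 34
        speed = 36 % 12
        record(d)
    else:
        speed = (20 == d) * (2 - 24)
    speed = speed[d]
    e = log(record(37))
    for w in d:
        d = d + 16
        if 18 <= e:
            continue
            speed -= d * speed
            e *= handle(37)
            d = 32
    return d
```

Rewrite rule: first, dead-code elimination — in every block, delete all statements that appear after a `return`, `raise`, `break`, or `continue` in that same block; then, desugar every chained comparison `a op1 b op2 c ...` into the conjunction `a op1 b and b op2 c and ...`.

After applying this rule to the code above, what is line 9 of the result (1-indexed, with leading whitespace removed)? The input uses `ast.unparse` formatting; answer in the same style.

Transformed code:
def combine(e, speed, d):
    handle(d)
    if 13 == 26 and 26 == 28:
        return 34
    else:
        speed = (20 == d) * (2 - 24)
    speed = speed[d]
    e = log(record(37))
    for w in d:
        d = d + 16
        if 18 <= e:
            continue
    return d

for w in d:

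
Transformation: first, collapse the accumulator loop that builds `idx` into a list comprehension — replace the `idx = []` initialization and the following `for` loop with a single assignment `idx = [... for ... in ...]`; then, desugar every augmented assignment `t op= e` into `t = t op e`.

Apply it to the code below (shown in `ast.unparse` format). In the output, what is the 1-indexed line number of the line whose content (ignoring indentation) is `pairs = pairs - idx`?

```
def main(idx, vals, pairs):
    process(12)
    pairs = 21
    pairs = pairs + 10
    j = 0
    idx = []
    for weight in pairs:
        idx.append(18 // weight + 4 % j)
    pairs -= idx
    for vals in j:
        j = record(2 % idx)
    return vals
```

7

Transformed code:
def main(idx, vals, pairs):
    process(12)
    pairs = 21
    pairs = pairs + 10
    j = 0
    idx = [18 // weight + 4 % j for weight in pairs]
    pairs = pairs - idx
    for vals in j:
        j = record(2 % idx)
    return vals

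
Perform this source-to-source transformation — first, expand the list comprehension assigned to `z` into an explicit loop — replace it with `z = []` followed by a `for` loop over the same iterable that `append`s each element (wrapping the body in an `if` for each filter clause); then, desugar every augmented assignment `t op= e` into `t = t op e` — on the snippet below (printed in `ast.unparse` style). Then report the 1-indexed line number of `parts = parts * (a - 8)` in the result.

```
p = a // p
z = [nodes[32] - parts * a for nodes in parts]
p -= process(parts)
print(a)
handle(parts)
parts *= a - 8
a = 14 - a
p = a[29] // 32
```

Transformed code:
p = a // p
z = []
for nodes in parts:
    z.append(nodes[32] - parts * a)
p = p - process(parts)
print(a)
handle(parts)
parts = parts * (a - 8)
a = 14 - a
p = a[29] // 32

8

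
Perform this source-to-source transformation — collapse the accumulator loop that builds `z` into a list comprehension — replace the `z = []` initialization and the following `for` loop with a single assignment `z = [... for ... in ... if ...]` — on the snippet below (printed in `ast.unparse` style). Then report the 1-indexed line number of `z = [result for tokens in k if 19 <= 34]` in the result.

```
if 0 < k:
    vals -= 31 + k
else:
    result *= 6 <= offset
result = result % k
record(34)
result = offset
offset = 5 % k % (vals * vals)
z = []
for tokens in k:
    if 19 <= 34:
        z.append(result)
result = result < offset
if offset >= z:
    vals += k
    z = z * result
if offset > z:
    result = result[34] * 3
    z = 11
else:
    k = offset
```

9

Transformed code:
if 0 < k:
    vals -= 31 + k
else:
    result *= 6 <= offset
result = result % k
record(34)
result = offset
offset = 5 % k % (vals * vals)
z = [result for tokens in k if 19 <= 34]
result = result < offset
if offset >= z:
    vals += k
    z = z * result
if offset > z:
    result = result[34] * 3
    z = 11
else:
    k = offset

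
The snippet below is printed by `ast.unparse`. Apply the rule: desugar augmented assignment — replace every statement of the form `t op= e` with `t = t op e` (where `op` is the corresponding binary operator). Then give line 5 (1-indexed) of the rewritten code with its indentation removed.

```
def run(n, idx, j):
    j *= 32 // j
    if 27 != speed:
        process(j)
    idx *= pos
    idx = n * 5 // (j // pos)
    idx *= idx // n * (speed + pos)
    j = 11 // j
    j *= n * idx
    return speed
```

idx = idx * pos

Transformed code:
def run(n, idx, j):
    j = j * (32 // j)
    if 27 != speed:
        process(j)
    idx = idx * pos
    idx = n * 5 // (j // pos)
    idx = idx * (idx // n * (speed + pos))
    j = 11 // j
    j = j * (n * idx)
    return speed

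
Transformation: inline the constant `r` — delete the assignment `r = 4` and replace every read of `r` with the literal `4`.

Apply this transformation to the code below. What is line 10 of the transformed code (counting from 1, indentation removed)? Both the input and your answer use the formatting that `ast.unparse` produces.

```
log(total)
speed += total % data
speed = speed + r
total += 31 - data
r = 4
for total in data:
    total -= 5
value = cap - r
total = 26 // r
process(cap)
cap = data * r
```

cap = data * 4

Transformed code:
log(total)
speed += total % data
speed = speed + 4
total += 31 - data
for total in data:
    total -= 5
value = cap - 4
total = 26 // 4
process(cap)
cap = data * 4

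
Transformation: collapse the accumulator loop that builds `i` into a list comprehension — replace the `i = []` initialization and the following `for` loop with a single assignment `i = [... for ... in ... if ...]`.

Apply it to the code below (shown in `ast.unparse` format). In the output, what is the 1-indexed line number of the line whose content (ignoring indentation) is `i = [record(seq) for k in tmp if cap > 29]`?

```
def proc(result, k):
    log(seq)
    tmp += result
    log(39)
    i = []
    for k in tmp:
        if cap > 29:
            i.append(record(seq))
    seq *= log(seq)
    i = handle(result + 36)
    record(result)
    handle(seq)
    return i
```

Transformed code:
def proc(result, k):
    log(seq)
    tmp += result
    log(39)
    i = [record(seq) for k in tmp if cap > 29]
    seq *= log(seq)
    i = handle(result + 36)
    record(result)
    handle(seq)
    return i

5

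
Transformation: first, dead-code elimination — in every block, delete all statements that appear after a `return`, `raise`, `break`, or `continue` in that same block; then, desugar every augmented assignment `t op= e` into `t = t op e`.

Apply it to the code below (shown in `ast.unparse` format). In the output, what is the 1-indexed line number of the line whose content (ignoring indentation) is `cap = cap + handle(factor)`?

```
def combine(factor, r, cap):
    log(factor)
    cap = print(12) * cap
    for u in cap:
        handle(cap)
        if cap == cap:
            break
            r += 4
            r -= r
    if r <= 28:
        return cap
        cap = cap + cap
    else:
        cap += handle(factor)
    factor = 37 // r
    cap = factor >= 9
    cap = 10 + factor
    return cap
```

Transformed code:
def combine(factor, r, cap):
    log(factor)
    cap = print(12) * cap
    for u in cap:
        handle(cap)
        if cap == cap:
            break
    if r <= 28:
        return cap
    else:
        cap = cap + handle(factor)
    factor = 37 // r
    cap = factor >= 9
    cap = 10 + factor
    return cap

11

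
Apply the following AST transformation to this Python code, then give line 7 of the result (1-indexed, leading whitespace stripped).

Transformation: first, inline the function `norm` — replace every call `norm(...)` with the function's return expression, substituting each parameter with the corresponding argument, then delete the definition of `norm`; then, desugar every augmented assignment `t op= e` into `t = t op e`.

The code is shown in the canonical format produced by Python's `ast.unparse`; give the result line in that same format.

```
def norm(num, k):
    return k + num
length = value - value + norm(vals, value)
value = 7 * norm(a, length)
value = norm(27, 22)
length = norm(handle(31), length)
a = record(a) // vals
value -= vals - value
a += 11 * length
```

Transformed code:
length = value - value + (value + vals)
value = 7 * (length + a)
value = 22 + 27
length = length + handle(31)
a = record(a) // vals
value = value - (vals - value)
a = a + 11 * length

a = a + 11 * length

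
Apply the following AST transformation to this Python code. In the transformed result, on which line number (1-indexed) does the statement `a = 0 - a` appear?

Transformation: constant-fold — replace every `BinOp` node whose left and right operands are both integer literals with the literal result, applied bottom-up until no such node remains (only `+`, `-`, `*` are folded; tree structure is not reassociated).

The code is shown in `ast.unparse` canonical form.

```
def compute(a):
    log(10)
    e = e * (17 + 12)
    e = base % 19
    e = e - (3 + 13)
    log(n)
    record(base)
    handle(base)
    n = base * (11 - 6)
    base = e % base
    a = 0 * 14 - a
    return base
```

Transformed code:
def compute(a):
    log(10)
    e = e * 29
    e = base % 19
    e = e - 16
    log(n)
    record(base)
    handle(base)
    n = base * 5
    base = e % base
    a = 0 - a
    return base

11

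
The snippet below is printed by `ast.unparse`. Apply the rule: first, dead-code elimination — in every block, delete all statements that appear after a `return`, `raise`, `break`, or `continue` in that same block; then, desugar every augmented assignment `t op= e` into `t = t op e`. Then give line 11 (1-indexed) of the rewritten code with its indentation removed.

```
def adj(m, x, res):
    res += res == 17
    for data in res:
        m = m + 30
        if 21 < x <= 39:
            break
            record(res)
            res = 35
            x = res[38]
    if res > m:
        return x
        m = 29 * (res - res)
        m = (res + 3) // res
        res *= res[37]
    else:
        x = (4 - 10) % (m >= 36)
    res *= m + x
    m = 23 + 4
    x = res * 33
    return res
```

Transformed code:
def adj(m, x, res):
    res = res + (res == 17)
    for data in res:
        m = m + 30
        if 21 < x <= 39:
            break
    if res > m:
        return x
    else:
        x = (4 - 10) % (m >= 36)
    res = res * (m + x)
    m = 23 + 4
    x = res * 33
    return res

res = res * (m + x)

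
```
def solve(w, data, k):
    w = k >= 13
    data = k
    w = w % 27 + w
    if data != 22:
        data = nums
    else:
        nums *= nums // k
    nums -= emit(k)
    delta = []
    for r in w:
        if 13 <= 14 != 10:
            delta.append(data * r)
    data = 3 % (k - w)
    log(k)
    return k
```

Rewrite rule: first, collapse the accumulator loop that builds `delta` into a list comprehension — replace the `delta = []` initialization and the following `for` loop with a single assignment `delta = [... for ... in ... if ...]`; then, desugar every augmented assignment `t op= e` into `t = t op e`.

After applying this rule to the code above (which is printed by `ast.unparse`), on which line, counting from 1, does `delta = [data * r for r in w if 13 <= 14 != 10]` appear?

Transformed code:
def solve(w, data, k):
    w = k >= 13
    data = k
    w = w % 27 + w
    if data != 22:
        data = nums
    else:
        nums = nums * (nums // k)
    nums = nums - emit(k)
    delta = [data * r for r in w if 13 <= 14 != 10]
    data = 3 % (k - w)
    log(k)
    return k

10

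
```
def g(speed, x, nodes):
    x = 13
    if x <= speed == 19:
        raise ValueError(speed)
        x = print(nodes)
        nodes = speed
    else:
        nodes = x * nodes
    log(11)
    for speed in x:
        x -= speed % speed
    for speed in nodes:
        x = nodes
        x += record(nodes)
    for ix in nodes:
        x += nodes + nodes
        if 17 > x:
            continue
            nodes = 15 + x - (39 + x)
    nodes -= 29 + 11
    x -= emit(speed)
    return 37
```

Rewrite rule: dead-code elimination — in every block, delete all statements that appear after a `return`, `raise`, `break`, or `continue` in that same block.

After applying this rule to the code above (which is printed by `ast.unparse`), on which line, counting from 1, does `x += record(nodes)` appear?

Transformed code:
def g(speed, x, nodes):
    x = 13
    if x <= speed == 19:
        raise ValueError(speed)
    else:
        nodes = x * nodes
    log(11)
    for speed in x:
        x -= speed % speed
    for speed in nodes:
        x = nodes
        x += record(nodes)
    for ix in nodes:
        x += nodes + nodes
        if 17 > x:
            continue
    nodes -= 29 + 11
    x -= emit(speed)
    return 37

12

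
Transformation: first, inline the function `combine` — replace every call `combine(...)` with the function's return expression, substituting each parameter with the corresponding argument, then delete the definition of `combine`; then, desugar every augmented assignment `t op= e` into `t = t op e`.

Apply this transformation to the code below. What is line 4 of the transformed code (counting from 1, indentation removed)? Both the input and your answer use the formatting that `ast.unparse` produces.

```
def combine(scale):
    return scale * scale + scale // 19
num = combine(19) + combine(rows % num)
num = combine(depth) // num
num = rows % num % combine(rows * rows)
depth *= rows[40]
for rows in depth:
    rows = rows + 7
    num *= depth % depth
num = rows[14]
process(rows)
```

Transformed code:
num = 19 * 19 + 19 // 19 + (rows % num * (rows % num) + rows % num // 19)
num = (depth * depth + depth // 19) // num
num = rows % num % (rows * rows * (rows * rows) + rows * rows // 19)
depth = depth * rows[40]
for rows in depth:
    rows = rows + 7
    num = num * (depth % depth)
num = rows[14]
process(rows)

depth = depth * rows[40]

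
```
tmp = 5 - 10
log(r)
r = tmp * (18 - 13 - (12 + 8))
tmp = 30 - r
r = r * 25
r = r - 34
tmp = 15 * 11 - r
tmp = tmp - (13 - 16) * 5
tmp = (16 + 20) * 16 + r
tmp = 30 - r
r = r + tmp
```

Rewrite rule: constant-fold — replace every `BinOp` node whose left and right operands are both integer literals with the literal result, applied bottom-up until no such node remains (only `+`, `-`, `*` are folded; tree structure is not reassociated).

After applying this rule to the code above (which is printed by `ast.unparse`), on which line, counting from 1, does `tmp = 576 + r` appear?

Transformed code:
tmp = -5
log(r)
r = tmp * -15
tmp = 30 - r
r = r * 25
r = r - 34
tmp = 165 - r
tmp = tmp - -15
tmp = 576 + r
tmp = 30 - r
r = r + tmp

9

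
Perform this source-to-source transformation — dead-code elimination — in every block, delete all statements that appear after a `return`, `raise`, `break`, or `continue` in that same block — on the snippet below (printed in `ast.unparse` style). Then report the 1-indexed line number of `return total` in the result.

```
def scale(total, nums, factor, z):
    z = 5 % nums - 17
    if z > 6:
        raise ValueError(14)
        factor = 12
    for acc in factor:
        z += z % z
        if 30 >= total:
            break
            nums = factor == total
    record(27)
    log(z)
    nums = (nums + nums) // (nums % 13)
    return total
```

12

Transformed code:
def scale(total, nums, factor, z):
    z = 5 % nums - 17
    if z > 6:
        raise ValueError(14)
    for acc in factor:
        z += z % z
        if 30 >= total:
            break
    record(27)
    log(z)
    nums = (nums + nums) // (nums % 13)
    return total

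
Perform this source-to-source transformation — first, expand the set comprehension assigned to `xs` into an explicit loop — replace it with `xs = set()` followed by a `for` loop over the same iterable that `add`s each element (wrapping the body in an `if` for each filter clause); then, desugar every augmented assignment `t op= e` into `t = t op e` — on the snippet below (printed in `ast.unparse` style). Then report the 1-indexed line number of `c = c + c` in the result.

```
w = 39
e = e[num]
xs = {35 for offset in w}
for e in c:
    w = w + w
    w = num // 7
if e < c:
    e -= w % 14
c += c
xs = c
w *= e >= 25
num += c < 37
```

11

Transformed code:
w = 39
e = e[num]
xs = set()
for offset in w:
    xs.add(35)
for e in c:
    w = w + w
    w = num // 7
if e < c:
    e = e - w % 14
c = c + c
xs = c
w = w * (e >= 25)
num = num + (c < 37)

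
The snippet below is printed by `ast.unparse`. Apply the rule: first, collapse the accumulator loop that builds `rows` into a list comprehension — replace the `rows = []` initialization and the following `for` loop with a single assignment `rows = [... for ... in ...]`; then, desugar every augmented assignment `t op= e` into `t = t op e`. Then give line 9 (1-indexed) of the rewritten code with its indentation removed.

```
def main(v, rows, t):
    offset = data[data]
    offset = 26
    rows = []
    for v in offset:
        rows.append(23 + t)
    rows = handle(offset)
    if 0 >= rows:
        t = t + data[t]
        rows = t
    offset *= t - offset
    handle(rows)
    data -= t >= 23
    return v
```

offset = offset * (t - offset)

Transformed code:
def main(v, rows, t):
    offset = data[data]
    offset = 26
    rows = [23 + t for v in offset]
    rows = handle(offset)
    if 0 >= rows:
        t = t + data[t]
        rows = t
    offset = offset * (t - offset)
    handle(rows)
    data = data - (t >= 23)
    return v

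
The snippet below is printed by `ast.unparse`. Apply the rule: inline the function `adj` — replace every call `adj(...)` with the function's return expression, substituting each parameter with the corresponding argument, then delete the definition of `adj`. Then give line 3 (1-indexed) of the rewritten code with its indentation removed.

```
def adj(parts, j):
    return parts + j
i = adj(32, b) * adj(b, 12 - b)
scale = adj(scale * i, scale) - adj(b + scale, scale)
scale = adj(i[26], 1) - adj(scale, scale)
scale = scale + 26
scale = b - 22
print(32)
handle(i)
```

Transformed code:
i = (32 + b) * (b + (12 - b))
scale = scale * i + scale - (b + scale + scale)
scale = i[26] + 1 - (scale + scale)
scale = scale + 26
scale = b - 22
print(32)
handle(i)

scale = i[26] + 1 - (scale + scale)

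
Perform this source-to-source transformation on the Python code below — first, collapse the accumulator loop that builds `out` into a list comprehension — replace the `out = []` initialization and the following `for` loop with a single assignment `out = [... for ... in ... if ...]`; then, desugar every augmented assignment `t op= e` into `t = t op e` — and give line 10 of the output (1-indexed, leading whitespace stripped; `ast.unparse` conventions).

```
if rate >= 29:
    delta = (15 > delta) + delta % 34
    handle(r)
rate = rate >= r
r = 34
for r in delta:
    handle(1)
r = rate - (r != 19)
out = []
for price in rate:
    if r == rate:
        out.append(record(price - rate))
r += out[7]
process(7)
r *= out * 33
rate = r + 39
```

r = r + out[7]

Transformed code:
if rate >= 29:
    delta = (15 > delta) + delta % 34
    handle(r)
rate = rate >= r
r = 34
for r in delta:
    handle(1)
r = rate - (r != 19)
out = [record(price - rate) for price in rate if r == rate]
r = r + out[7]
process(7)
r = r * (out * 33)
rate = r + 39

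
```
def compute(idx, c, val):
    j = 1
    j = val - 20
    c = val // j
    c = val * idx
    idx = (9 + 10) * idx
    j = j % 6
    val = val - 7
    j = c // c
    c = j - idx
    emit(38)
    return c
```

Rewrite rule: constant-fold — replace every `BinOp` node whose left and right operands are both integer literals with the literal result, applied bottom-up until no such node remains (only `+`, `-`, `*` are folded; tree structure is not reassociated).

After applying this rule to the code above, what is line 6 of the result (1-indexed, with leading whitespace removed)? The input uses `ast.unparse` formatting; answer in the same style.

Transformed code:
def compute(idx, c, val):
    j = 1
    j = val - 20
    c = val // j
    c = val * idx
    idx = 19 * idx
    j = j % 6
    val = val - 7
    j = c // c
    c = j - idx
    emit(38)
    return c

idx = 19 * idx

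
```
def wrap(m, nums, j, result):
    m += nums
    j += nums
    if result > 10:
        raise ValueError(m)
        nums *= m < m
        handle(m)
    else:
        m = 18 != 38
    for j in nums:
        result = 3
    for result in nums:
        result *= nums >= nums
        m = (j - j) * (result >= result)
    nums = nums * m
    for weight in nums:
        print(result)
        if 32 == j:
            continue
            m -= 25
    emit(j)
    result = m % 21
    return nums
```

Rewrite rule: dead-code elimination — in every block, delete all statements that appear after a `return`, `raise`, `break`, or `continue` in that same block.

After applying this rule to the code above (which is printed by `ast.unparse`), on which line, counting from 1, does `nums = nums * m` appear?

Transformed code:
def wrap(m, nums, j, result):
    m += nums
    j += nums
    if result > 10:
        raise ValueError(m)
    else:
        m = 18 != 38
    for j in nums:
        result = 3
    for result in nums:
        result *= nums >= nums
        m = (j - j) * (result >= result)
    nums = nums * m
    for weight in nums:
        print(result)
        if 32 == j:
            continue
    emit(j)
    result = m % 21
    return nums

13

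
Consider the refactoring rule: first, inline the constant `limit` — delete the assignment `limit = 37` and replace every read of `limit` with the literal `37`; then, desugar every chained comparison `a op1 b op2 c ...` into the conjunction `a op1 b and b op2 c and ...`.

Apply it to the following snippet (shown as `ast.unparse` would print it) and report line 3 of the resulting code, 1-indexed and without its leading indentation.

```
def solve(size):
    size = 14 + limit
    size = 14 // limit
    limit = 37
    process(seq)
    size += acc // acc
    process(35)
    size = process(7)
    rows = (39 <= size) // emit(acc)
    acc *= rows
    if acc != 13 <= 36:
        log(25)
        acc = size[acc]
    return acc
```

Transformed code:
def solve(size):
    size = 14 + 37
    size = 14 // 37
    process(seq)
    size += acc // acc
    process(35)
    size = process(7)
    rows = (39 <= size) // emit(acc)
    acc *= rows
    if acc != 13 and 13 <= 36:
        log(25)
        acc = size[acc]
    return acc

size = 14 // 37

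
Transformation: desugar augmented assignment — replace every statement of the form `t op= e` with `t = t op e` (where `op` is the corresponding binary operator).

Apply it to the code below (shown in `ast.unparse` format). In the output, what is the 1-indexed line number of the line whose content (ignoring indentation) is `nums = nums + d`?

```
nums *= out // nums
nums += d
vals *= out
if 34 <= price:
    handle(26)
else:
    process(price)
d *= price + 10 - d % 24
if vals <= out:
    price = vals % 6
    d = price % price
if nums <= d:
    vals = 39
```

Transformed code:
nums = nums * (out // nums)
nums = nums + d
vals = vals * out
if 34 <= price:
    handle(26)
else:
    process(price)
d = d * (price + 10 - d % 24)
if vals <= out:
    price = vals % 6
    d = price % price
if nums <= d:
    vals = 39

2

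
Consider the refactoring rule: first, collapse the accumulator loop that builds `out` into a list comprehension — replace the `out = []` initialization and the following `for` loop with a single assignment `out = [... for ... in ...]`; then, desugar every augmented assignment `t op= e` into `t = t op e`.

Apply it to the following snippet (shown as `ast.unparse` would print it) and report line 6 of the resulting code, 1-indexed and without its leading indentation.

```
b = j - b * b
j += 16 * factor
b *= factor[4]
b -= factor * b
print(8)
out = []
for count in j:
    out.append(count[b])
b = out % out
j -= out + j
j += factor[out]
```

Transformed code:
b = j - b * b
j = j + 16 * factor
b = b * factor[4]
b = b - factor * b
print(8)
out = [count[b] for count in j]
b = out % out
j = j - (out + j)
j = j + factor[out]

out = [count[b] for count in j]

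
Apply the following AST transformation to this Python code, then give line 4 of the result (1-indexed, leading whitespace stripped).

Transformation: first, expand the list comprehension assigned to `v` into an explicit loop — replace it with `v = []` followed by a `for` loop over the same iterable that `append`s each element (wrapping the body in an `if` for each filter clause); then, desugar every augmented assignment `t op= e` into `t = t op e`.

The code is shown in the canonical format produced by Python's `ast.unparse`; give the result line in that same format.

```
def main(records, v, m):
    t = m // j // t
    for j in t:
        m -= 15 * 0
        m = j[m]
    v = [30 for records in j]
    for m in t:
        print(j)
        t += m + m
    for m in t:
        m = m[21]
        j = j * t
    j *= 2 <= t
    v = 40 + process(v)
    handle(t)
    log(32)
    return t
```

Transformed code:
def main(records, v, m):
    t = m // j // t
    for j in t:
        m = m - 15 * 0
        m = j[m]
    v = []
    for records in j:
        v.append(30)
    for m in t:
        print(j)
        t = t + (m + m)
    for m in t:
        m = m[21]
        j = j * t
    j = j * (2 <= t)
    v = 40 + process(v)
    handle(t)
    log(32)
    return t

m = m - 15 * 0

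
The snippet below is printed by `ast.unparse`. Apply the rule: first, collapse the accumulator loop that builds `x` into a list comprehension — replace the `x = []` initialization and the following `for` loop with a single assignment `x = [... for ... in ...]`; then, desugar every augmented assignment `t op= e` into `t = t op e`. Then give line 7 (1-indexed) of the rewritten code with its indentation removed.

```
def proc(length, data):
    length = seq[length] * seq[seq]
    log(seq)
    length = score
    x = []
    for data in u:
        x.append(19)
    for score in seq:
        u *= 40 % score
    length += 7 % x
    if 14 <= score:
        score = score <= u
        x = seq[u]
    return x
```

u = u * (40 % score)

Transformed code:
def proc(length, data):
    length = seq[length] * seq[seq]
    log(seq)
    length = score
    x = [19 for data in u]
    for score in seq:
        u = u * (40 % score)
    length = length + 7 % x
    if 14 <= score:
        score = score <= u
        x = seq[u]
    return x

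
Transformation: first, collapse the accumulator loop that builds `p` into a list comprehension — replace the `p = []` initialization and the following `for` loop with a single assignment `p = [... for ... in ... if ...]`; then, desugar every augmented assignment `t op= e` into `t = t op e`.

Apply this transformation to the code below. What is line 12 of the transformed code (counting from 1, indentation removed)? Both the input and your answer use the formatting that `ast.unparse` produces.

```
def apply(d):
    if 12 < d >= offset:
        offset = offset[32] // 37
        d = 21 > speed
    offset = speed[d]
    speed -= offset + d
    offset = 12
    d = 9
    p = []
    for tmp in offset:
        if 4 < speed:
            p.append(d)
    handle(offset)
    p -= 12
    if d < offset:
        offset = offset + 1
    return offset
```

Transformed code:
def apply(d):
    if 12 < d >= offset:
        offset = offset[32] // 37
        d = 21 > speed
    offset = speed[d]
    speed = speed - (offset + d)
    offset = 12
    d = 9
    p = [d for tmp in offset if 4 < speed]
    handle(offset)
    p = p - 12
    if d < offset:
        offset = offset + 1
    return offset

if d < offset:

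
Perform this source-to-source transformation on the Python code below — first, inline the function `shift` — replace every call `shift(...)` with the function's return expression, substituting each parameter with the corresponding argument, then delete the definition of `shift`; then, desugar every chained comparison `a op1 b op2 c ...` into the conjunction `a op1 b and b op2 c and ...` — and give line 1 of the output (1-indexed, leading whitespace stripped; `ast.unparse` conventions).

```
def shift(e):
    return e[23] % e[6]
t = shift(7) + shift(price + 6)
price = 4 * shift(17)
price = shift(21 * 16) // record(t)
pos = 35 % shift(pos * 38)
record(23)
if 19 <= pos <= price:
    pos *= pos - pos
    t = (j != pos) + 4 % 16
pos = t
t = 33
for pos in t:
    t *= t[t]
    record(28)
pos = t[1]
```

t = 7[23] % 7[6] + (price + 6)[23] % (price + 6)[6]

Transformed code:
t = 7[23] % 7[6] + (price + 6)[23] % (price + 6)[6]
price = 4 * (17[23] % 17[6])
price = (21 * 16)[23] % (21 * 16)[6] // record(t)
pos = 35 % ((pos * 38)[23] % (pos * 38)[6])
record(23)
if 19 <= pos and pos <= price:
    pos *= pos - pos
    t = (j != pos) + 4 % 16
pos = t
t = 33
for pos in t:
    t *= t[t]
    record(28)
pos = t[1]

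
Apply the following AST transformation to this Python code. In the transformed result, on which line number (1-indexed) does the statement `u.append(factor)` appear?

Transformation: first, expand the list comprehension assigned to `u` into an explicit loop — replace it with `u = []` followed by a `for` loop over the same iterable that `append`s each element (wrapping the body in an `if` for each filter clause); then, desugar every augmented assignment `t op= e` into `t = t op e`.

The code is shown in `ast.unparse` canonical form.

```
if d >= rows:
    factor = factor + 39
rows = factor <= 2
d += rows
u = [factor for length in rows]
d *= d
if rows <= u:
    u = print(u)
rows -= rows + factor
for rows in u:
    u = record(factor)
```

Transformed code:
if d >= rows:
    factor = factor + 39
rows = factor <= 2
d = d + rows
u = []
for length in rows:
    u.append(factor)
d = d * d
if rows <= u:
    u = print(u)
rows = rows - (rows + factor)
for rows in u:
    u = record(factor)

7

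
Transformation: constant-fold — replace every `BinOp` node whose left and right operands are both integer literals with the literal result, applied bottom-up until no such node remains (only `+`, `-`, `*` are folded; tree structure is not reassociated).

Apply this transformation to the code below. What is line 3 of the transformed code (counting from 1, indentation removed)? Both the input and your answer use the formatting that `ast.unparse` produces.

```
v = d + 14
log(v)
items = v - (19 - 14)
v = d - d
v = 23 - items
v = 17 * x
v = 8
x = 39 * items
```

items = v - 5

Transformed code:
v = d + 14
log(v)
items = v - 5
v = d - d
v = 23 - items
v = 17 * x
v = 8
x = 39 * items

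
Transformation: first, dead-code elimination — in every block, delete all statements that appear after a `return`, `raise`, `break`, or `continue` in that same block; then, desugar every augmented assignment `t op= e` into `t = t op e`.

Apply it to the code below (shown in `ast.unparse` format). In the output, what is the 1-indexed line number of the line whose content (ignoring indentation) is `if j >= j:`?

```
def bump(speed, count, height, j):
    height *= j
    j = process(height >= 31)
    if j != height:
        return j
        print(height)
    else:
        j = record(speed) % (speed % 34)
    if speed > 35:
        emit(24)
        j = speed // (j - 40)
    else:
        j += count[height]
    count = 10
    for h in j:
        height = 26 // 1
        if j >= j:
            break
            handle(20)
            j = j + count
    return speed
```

Transformed code:
def bump(speed, count, height, j):
    height = height * j
    j = process(height >= 31)
    if j != height:
        return j
    else:
        j = record(speed) % (speed % 34)
    if speed > 35:
        emit(24)
        j = speed // (j - 40)
    else:
        j = j + count[height]
    count = 10
    for h in j:
        height = 26 // 1
        if j >= j:
            break
    return speed

16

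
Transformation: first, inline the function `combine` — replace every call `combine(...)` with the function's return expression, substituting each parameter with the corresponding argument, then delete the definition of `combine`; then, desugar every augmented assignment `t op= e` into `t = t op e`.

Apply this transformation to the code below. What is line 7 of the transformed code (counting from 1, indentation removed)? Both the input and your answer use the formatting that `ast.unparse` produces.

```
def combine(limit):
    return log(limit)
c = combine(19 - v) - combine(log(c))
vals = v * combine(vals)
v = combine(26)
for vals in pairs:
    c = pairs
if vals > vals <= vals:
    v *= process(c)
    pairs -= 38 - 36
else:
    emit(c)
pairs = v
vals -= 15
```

v = v * process(c)

Transformed code:
c = log(19 - v) - log(log(c))
vals = v * log(vals)
v = log(26)
for vals in pairs:
    c = pairs
if vals > vals <= vals:
    v = v * process(c)
    pairs = pairs - (38 - 36)
else:
    emit(c)
pairs = v
vals = vals - 15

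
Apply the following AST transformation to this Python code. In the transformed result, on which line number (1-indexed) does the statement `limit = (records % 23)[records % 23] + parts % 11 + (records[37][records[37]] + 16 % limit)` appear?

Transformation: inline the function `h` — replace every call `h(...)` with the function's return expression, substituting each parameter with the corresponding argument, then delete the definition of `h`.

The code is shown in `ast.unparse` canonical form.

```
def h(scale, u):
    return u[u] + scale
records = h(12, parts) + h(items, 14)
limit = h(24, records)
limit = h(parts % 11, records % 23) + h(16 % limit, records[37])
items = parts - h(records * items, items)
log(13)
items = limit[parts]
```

Transformed code:
records = parts[parts] + 12 + (14[14] + items)
limit = records[records] + 24
limit = (records % 23)[records % 23] + parts % 11 + (records[37][records[37]] + 16 % limit)
items = parts - (items[items] + records * items)
log(13)
items = limit[parts]

3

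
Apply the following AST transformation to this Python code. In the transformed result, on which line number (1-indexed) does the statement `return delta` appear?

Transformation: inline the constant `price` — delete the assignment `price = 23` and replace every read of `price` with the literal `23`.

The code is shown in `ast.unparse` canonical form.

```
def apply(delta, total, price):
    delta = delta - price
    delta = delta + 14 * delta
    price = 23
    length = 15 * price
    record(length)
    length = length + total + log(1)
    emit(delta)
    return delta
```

8

Transformed code:
def apply(delta, total, price):
    delta = delta - 23
    delta = delta + 14 * delta
    length = 15 * 23
    record(length)
    length = length + total + log(1)
    emit(delta)
    return delta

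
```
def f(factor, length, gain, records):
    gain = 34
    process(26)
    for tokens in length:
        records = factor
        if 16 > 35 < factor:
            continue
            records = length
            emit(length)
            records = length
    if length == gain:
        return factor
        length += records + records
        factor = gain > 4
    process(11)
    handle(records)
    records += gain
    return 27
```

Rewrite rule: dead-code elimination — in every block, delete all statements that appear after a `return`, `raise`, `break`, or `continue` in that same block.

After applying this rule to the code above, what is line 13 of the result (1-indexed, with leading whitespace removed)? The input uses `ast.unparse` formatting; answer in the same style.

Transformed code:
def f(factor, length, gain, records):
    gain = 34
    process(26)
    for tokens in length:
        records = factor
        if 16 > 35 < factor:
            continue
    if length == gain:
        return factor
    process(11)
    handle(records)
    records += gain
    return 27

return 27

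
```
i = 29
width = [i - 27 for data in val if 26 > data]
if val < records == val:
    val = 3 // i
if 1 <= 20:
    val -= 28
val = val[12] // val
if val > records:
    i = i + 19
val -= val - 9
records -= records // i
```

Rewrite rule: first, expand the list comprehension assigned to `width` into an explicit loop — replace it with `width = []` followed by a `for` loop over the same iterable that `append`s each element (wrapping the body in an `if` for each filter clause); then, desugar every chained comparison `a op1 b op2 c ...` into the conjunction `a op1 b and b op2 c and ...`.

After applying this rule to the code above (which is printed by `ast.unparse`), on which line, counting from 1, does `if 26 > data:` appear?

4

Transformed code:
i = 29
width = []
for data in val:
    if 26 > data:
        width.append(i - 27)
if val < records and records == val:
    val = 3 // i
if 1 <= 20:
    val -= 28
val = val[12] // val
if val > records:
    i = i + 19
val -= val - 9
records -= records // i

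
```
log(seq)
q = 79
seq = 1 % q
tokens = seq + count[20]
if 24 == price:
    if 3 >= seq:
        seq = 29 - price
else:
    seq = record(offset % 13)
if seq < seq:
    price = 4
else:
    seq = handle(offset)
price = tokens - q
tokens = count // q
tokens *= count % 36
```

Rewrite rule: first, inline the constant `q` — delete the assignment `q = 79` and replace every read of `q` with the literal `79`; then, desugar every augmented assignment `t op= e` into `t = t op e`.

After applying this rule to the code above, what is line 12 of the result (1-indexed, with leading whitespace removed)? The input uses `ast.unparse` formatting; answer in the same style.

seq = handle(offset)

Transformed code:
log(seq)
seq = 1 % 79
tokens = seq + count[20]
if 24 == price:
    if 3 >= seq:
        seq = 29 - price
else:
    seq = record(offset % 13)
if seq < seq:
    price = 4
else:
    seq = handle(offset)
price = tokens - 79
tokens = count // 79
tokens = tokens * (count % 36)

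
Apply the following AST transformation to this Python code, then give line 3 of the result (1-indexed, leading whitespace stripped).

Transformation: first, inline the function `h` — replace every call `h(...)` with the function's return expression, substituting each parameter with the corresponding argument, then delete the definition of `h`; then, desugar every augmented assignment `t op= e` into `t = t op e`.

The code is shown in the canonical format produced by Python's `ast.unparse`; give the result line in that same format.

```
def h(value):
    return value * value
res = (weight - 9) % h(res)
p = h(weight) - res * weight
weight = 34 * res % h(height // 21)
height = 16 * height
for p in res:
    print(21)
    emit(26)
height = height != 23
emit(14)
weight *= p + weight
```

weight = 34 * res % (height // 21 * (height // 21))

Transformed code:
res = (weight - 9) % (res * res)
p = weight * weight - res * weight
weight = 34 * res % (height // 21 * (height // 21))
height = 16 * height
for p in res:
    print(21)
    emit(26)
height = height != 23
emit(14)
weight = weight * (p + weight)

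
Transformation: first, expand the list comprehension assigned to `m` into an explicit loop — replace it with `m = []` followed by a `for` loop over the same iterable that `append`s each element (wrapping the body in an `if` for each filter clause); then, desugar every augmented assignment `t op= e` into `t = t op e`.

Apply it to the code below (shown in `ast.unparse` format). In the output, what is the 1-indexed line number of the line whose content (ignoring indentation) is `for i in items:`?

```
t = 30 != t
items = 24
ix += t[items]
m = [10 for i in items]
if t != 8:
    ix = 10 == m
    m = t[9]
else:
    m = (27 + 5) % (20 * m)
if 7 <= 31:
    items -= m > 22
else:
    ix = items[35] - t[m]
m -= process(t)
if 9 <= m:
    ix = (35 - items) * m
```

Transformed code:
t = 30 != t
items = 24
ix = ix + t[items]
m = []
for i in items:
    m.append(10)
if t != 8:
    ix = 10 == m
    m = t[9]
else:
    m = (27 + 5) % (20 * m)
if 7 <= 31:
    items = items - (m > 22)
else:
    ix = items[35] - t[m]
m = m - process(t)
if 9 <= m:
    ix = (35 - items) * m

5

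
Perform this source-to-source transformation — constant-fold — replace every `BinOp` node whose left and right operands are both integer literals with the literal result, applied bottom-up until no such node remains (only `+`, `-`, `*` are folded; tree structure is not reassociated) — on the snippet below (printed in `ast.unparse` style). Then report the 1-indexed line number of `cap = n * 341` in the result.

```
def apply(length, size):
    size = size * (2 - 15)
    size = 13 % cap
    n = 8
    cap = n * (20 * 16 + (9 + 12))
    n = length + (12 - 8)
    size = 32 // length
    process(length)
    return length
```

5

Transformed code:
def apply(length, size):
    size = size * -13
    size = 13 % cap
    n = 8
    cap = n * 341
    n = length + 4
    size = 32 // length
    process(length)
    return length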